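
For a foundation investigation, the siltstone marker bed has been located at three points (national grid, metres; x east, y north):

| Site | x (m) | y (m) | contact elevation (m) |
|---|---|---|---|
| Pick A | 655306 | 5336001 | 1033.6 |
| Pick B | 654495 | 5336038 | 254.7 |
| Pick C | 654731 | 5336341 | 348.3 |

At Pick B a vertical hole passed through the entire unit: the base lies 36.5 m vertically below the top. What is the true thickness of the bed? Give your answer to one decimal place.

Two edge vectors: Pick A→Pick B = (-811, 37, -778.9), Pick A→Pick C = (-575, 340, -685.3).
Normal n = (Pick A→Pick B) × (Pick A→Pick C) = (239469.9, -107910.8, -254465).
So ∂z/∂x = −n_x/n_z = 0.94107 and ∂z/∂y = −n_y/n_z = −0.42407.
|∇z| = √(a²+b²) = 1.03221, so dip δ = arctan(1.03221) = 45.91°.
True thickness = vertical thickness × cos δ = 36.5 × cos 45.91° = 25.4 m.

25.4 m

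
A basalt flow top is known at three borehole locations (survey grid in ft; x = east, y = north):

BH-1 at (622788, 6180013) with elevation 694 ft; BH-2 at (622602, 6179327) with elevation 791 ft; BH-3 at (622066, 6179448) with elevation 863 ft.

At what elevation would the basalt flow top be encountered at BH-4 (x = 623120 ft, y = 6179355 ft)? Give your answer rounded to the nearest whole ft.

707 ft

Let the plane be z = a·x + b·y + c.
BH-2−BH-1: −186a − 686b = 97;  BH-3−BH-1: −722a − 565b = 169.
Solving gives a = −0.15665988, b = −0.09892312.
Then c = 694 − a·622788 − b·6180013 = 709606.07.
At (623120, 6179355): z = −97617.9 − 611281.1 + 709606.07 = 707.1 ft.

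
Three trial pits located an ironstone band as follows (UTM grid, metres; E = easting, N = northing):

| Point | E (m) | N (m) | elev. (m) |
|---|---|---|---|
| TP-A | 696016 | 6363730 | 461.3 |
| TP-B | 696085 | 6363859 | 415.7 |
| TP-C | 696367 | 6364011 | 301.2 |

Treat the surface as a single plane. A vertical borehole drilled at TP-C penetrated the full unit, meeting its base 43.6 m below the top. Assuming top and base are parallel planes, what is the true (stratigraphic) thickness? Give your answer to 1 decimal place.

Let the plane be z = a·E + b·N + c.
TP-B−TP-A: 69a + 129b = −45.6;  TP-C−TP-A: 351a + 281b = −160.1.
Solving gives a = −0.30279, b = −0.19153.
|∇z| = √(a²+b²) = 0.35828, so dip δ = arctan(0.35828) = 19.71°.
True thickness = vertical thickness × cos δ = 43.6 × cos 19.71° = 41.0 m.

41.0 m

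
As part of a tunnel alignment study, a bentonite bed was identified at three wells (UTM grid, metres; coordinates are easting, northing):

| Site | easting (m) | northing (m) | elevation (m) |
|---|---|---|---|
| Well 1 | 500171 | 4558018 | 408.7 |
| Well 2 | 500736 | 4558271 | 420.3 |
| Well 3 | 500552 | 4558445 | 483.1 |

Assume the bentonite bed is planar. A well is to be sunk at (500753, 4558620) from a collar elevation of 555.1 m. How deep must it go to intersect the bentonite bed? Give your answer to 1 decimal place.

45.8 m

Let the plane be z = a·easting + b·northing + c.
Well 2−Well 1: 565a + 253b = 11.6;  Well 3−Well 1: 381a + 427b = 74.4.
Solving gives a = −0.095746296, b = 0.259670583.
Then c = 408.7 − a·500171 − b·4558018 = −1135284.97.
At (500753, 4558620): z_contact = −47945.25 + 1183739.51 − 1135284.97 = 509.30 m.
Depth below ground = 555.1 − 509.30 = 45.8 m.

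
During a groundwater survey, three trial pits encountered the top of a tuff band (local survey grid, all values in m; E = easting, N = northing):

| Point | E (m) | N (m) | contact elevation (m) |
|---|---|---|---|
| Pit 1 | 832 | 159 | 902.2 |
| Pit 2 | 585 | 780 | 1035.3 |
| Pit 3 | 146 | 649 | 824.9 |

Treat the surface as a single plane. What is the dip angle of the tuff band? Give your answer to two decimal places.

Let the plane be z = a·E + b·N + c.
Pit 2−Pit 1: −247a + 621b = 133.1;  Pit 3−Pit 1: −686a + 490b = −77.3.
Solving gives a = 0.37125, b = 0.36199.
Gradient magnitude |∇z| = √(a² + b²) = √(0.13783 + 0.13104) = 0.51852.
True dip = arctan(0.51852) = 27.41°, dipping toward SW (azimuth ≈ 226°).

27.41°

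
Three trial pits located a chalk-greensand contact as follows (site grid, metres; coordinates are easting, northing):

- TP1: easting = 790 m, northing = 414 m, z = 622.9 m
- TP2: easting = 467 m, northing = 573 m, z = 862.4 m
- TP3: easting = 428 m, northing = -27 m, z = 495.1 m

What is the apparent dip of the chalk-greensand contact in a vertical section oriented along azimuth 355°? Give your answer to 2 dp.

34.00°

Two edge vectors: TP1→TP2 = (-323, 159, 239.5), TP1→TP3 = (-362, -441, -127.8).
Normal n = (TP1→TP2) × (TP1→TP3) = (85299.3, -127978.4, 200001).
So ∂z/∂easting = −n_x/n_z = −0.42649 and ∂z/∂northing = −n_y/n_z = 0.63989.
Unit vector along 355° is (sin 355°, cos 355°) = (-0.0872, 0.9962).
Slope in that direction = a·(-0.0872) + b·(0.9962) = 0.67463.
Apparent dip = arctan|0.67463| = 34.00° (true dip is 37.6°, so apparent ≤ true as expected).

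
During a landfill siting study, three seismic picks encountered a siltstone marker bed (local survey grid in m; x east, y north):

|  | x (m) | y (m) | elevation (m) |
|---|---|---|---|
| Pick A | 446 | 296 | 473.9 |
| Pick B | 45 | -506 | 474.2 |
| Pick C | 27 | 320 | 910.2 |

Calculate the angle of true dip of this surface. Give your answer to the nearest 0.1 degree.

48.5°

Let the plane be z = a·x + b·y + c.
Pick B−Pick A: −401a − 802b = 0.3;  Pick C−Pick A: −419a + 24b = 436.3.
Solving gives a = −1.01232, b = 0.50578.
Gradient magnitude |∇z| = √(a² + b²) = √(1.02479 + 0.25582) = 1.13164.
True dip = arctan(1.13164) = 48.5°, dipping toward ESE (azimuth ≈ 117°).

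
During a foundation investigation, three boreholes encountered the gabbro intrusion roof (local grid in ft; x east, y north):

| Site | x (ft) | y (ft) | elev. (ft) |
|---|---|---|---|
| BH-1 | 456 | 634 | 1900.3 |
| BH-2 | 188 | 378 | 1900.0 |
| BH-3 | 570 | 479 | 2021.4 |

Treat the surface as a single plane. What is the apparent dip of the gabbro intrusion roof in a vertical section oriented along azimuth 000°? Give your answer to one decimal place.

24.6°

Let the plane be z = a·x + b·y + c.
BH-2−BH-1: −268a − 256b = −0.3;  BH-3−BH-1: 114a − 155b = 121.1.
Solving gives a = 0.43900, b = −0.45841.
Unit vector along 000° is (sin 0°, cos 0°) = (0.0000, 1.0000).
Slope in that direction = a·(0.0000) + b·(1.0000) = −0.45841.
Apparent dip = arctan|0.45841| = 24.6° (true dip is 32.4°, so apparent ≤ true as expected).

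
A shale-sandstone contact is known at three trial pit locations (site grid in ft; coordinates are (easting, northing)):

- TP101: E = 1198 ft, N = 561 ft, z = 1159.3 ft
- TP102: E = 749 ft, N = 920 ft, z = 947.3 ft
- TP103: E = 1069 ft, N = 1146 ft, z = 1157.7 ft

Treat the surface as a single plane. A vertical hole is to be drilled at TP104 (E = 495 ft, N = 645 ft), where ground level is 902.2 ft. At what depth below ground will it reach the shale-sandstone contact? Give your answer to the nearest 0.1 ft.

133.7 ft

Two edge vectors: TP101→TP102 = (-449, 359, -212), TP101→TP103 = (-129, 585, -1.6).
Normal n = (TP101→TP102) × (TP101→TP103) = (123445.6, 26629.6, -216354).
So ∂z/∂E = −n_x/n_z = 0.570572 and ∂z/∂N = −n_y/n_z = 0.123083.
Intercept c from TP101: 1159.3 − 683.55 − 69.05 = 406.70.
At (495, 645): z_contact = 282.43 + 79.39 + 406.70 = 768.53 ft.
Depth below ground = 902.2 − 768.53 = 133.7 ft.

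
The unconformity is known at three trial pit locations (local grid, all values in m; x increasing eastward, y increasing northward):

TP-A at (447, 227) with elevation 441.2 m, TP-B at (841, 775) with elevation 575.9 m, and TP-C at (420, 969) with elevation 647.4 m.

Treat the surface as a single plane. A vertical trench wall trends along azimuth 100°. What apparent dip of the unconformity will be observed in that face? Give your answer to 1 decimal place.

5.1°

Two edge vectors: TP-A→TP-B = (394, 548, 134.7), TP-A→TP-C = (-27, 742, 206.2).
Normal n = (TP-A→TP-B) × (TP-A→TP-C) = (13050.2, -84879.7, 307144).
So ∂z/∂x = −n_x/n_z = −0.04249 and ∂z/∂y = −n_y/n_z = 0.27635.
Unit vector along 100° is (sin 100°, cos 100°) = (0.9848, -0.1736).
Slope in that direction = a·(0.9848) + b·(-0.1736) = −0.08983.
Apparent dip = arctan|0.08983| = 5.1° (true dip is 15.6°, so apparent ≤ true as expected).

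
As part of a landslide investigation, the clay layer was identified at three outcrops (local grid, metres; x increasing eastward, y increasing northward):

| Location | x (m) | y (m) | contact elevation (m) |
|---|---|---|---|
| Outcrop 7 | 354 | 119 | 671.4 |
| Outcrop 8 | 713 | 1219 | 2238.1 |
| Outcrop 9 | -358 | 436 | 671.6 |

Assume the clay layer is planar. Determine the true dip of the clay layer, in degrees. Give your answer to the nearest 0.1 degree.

53.7°

Two edge vectors: Outcrop 7→Outcrop 8 = (359, 1100, 1566.7), Outcrop 7→Outcrop 9 = (-712, 317, 0.2).
Normal n = (Outcrop 7→Outcrop 8) × (Outcrop 7→Outcrop 9) = (-496423.9, -1115562.2, 897003).
So ∂z/∂x = −n_x/n_z = 0.55343 and ∂z/∂y = −n_y/n_z = 1.24365.
Gradient magnitude |∇z| = √(a² + b²) = √(0.30628 + 1.54668) = 1.36123.
True dip = arctan(1.36123) = 53.7°, dipping toward SSW (azimuth ≈ 204°).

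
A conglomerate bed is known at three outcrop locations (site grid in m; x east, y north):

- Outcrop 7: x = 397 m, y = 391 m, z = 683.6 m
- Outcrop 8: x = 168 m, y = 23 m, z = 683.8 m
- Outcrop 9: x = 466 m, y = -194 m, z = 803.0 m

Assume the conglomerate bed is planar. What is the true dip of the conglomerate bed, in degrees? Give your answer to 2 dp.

Two edge vectors: Outcrop 7→Outcrop 8 = (-229, -368, 0.2), Outcrop 7→Outcrop 9 = (69, -585, 119.4).
Normal n = (Outcrop 7→Outcrop 8) × (Outcrop 7→Outcrop 9) = (-43822.2, 27356.4, 159357).
So ∂z/∂x = −n_x/n_z = 0.27499 and ∂z/∂y = −n_y/n_z = −0.17167.
Gradient magnitude |∇z| = √(a² + b²) = √(0.07562 + 0.02947) = 0.32418.
True dip = arctan(0.32418) = 17.96°, dipping toward WNW (azimuth ≈ 302°).

17.96°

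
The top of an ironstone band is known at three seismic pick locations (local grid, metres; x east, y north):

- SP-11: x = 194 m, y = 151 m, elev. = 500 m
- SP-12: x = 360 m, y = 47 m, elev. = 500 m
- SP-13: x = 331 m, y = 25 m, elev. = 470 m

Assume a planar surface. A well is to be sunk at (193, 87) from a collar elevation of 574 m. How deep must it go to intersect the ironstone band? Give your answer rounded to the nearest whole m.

122 m

Two edge vectors: SP-11→SP-12 = (166, -104, 0), SP-11→SP-13 = (137, -126, -30).
Normal n = (SP-11→SP-12) × (SP-11→SP-13) = (3120, 4980, -6668).
So ∂z/∂x = −n_x/n_z = 0.46791 and ∂z/∂y = −n_y/n_z = 0.74685.
Intercept c from SP-11: 500 − 90.77 − 112.77 = 296.45.
At (193, 87): z_contact = 90.3 + 65.0 + 296.45 = 451.7 m.
Depth below ground = 574 − 451.7 = 122 m.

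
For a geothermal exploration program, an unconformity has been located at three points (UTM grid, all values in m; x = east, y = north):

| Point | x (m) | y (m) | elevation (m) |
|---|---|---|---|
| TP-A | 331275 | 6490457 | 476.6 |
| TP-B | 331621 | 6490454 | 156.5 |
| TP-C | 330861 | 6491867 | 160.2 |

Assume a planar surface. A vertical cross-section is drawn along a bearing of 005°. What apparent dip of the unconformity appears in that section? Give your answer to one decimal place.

Let the plane be z = a·x + b·y + c.
TP-B−TP-A: 346a − 3b = −320.1;  TP-C−TP-A: −414a + 1410b = −316.4.
Solving gives a = −0.92946, b = −0.49730.
Unit vector along 005° is (sin 5°, cos 5°) = (0.0872, 0.9962).
Slope in that direction = a·(0.0872) + b·(0.9962) = −0.57642.
Apparent dip = arctan|0.57642| = 30.0° (true dip is 46.5°, so apparent ≤ true as expected).

30.0°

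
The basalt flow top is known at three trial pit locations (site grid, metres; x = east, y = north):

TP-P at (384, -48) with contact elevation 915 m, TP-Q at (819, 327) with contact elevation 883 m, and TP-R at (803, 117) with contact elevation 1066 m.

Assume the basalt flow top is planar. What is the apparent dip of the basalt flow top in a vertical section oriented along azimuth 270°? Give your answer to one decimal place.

Two edge vectors: TP-P→TP-Q = (435, 375, -32), TP-P→TP-R = (419, 165, 151).
Normal n = (TP-P→TP-Q) × (TP-P→TP-R) = (61905, -79093, -85350).
So ∂z/∂x = −n_x/n_z = 0.72531 and ∂z/∂y = −n_y/n_z = −0.92669.
Unit vector along 270° is (sin 270°, cos 270°) = (-1.0000, -0.0000).
Slope in that direction = a·(-1.0000) + b·(-0.0000) = −0.72531.
Apparent dip = arctan|0.72531| = 36.0° (true dip is 49.6°, so apparent ≤ true as expected).

36.0°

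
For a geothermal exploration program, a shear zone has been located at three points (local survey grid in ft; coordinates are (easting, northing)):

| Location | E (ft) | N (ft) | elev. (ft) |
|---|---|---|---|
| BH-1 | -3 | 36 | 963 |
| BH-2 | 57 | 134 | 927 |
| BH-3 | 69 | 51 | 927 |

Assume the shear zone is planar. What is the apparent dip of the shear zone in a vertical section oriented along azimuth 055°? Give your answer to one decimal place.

23.6°

Let the plane be z = a·E + b·N + c.
BH-2−BH-1: 60a + 98b = −36;  BH-3−BH-1: 72a + 15b = −36.
Solving gives a = −0.48538, b = −0.07018.
Unit vector along 055° is (sin 55°, cos 55°) = (0.8192, 0.5736).
Slope in that direction = a·(0.8192) + b·(0.5736) = −0.43785.
Apparent dip = arctan|0.43785| = 23.6° (true dip is 26.1°, so apparent ≤ true as expected).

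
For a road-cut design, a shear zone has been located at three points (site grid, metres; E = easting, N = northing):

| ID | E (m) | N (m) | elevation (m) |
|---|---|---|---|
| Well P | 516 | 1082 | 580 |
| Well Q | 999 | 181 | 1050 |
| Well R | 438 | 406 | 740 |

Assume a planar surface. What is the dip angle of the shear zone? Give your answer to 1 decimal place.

27.6°

Two edge vectors: Well P→Well Q = (483, -901, 470), Well P→Well R = (-78, -676, 160).
Normal n = (Well P→Well Q) × (Well P→Well R) = (173560, -113940, -396786).
So ∂z/∂E = −n_x/n_z = 0.43741 and ∂z/∂N = −n_y/n_z = −0.28716.
Gradient magnitude |∇z| = √(a² + b²) = √(0.19133 + 0.08246) = 0.52325.
True dip = arctan(0.52325) = 27.6°, dipping toward WNW (azimuth ≈ 303°).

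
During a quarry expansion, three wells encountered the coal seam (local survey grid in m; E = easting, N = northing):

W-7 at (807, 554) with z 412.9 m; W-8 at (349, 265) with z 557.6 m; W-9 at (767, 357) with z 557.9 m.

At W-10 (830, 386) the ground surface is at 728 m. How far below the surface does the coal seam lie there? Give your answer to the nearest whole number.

Two edge vectors: W-7→W-8 = (-458, -289, 144.7), W-7→W-9 = (-40, -197, 145).
Normal n = (W-7→W-8) × (W-7→W-9) = (-13399.1, 60622, 78666).
So ∂z/∂E = −n_x/n_z = 0.17033 and ∂z/∂N = −n_y/n_z = −0.77063.
Intercept c from W-7: 412.9 − 137.46 + 426.93 = 702.37.
At (830, 386): z_contact = 141.4 − 297.5 + 702.37 = 546.3 m.
Depth below ground = 728 − 546.3 = 182 m.

182 m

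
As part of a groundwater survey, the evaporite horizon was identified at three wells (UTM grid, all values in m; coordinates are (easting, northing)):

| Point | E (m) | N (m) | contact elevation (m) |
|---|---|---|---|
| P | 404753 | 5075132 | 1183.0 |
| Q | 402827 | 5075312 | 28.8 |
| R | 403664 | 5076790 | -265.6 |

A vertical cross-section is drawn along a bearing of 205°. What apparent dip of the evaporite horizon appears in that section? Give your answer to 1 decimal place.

Let the plane be z = a·E + b·N + c.
Q−P: −1926a + 180b = −1154.2;  R−P: −1089a + 1658b = −1448.6.
Solving gives a = 0.55147, b = −0.51149.
Unit vector along 205° is (sin 205°, cos 205°) = (-0.4226, -0.9063).
Slope in that direction = a·(-0.4226) + b·(-0.9063) = 0.23050.
Apparent dip = arctan|0.23050| = 13.0° (true dip is 36.9°, so apparent ≤ true as expected).

13.0°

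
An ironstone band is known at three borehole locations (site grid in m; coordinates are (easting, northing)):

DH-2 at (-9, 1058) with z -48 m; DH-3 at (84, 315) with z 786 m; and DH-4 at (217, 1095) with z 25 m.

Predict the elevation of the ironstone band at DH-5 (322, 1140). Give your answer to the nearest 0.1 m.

Let the plane be z = a·E + b·N + c.
DH-3−DH-2: 93a − 743b = 834;  DH-4−DH-2: 226a + 37b = 73.
Solving gives a = 0.496601, b = −1.060318.
Then c = -48 − a·-9 − b·1058 = 1078.29.
At (322, 1140): z = 159.9 − 1208.8 + 1078.29 = 29.4 m.

29.4 m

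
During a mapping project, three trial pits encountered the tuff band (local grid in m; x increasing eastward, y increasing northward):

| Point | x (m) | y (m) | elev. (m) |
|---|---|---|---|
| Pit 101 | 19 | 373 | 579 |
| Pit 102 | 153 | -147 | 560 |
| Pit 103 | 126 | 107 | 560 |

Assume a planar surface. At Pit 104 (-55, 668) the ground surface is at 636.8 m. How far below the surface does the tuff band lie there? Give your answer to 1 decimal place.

47.5 m

Two edge vectors: Pit 101→Pit 102 = (134, -520, -19), Pit 101→Pit 103 = (107, -266, -19).
Normal n = (Pit 101→Pit 102) × (Pit 101→Pit 103) = (4826, 513, 19996).
So ∂z/∂x = −n_x/n_z = −0.24135 and ∂z/∂y = −n_y/n_z = −0.02566.
Intercept c from Pit 101: 579 + 4.59 + 9.57 = 593.15.
At (-55, 668): z_contact = 13.27 − 17.14 + 593.15 = 589.29 m.
Depth below ground = 636.8 − 589.29 = 47.5 m.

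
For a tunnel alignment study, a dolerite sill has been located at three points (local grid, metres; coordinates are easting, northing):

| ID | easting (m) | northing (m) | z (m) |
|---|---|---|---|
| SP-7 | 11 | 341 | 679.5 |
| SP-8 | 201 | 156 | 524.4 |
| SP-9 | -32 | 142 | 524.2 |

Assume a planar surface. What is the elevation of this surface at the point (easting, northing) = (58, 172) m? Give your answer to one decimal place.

543.7 m

Let the plane be z = a·easting + b·northing + c.
SP-8−SP-7: 190a − 185b = −155.1;  SP-9−SP-7: −43a − 199b = −155.3.
Solving gives a = −0.04664, b = 0.79048.
Then c = 679.5 − a·11 − b·341 = 410.46.
At (58, 172): z = −2.7 + 136.0 + 410.46 = 543.7 m.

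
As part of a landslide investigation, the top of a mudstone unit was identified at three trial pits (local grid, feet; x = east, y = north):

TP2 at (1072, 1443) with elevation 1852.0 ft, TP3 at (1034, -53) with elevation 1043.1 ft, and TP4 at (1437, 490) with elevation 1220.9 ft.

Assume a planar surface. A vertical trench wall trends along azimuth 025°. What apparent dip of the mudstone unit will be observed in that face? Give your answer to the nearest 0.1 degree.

Two edge vectors: TP2→TP3 = (-38, -1496, -808.9), TP2→TP4 = (365, -953, -631.1).
Normal n = (TP2→TP3) × (TP2→TP4) = (173243.9, -319230.3, 582254).
So ∂z/∂x = −n_x/n_z = −0.29754 and ∂z/∂y = −n_y/n_z = 0.54827.
Unit vector along 025° is (sin 25°, cos 25°) = (0.4226, 0.9063).
Slope in that direction = a·(0.4226) + b·(0.9063) = 0.37115.
Apparent dip = arctan|0.37115| = 20.4° (true dip is 32.0°, so apparent ≤ true as expected).

20.4°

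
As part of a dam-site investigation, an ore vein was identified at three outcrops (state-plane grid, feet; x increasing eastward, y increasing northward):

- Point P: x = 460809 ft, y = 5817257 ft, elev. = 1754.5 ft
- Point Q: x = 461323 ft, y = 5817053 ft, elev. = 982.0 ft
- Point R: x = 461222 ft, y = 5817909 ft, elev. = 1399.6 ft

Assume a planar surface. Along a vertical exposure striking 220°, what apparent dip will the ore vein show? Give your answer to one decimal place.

Let the plane be z = a·x + b·y + c.
Point Q−Point P: 514a − 204b = −772.5;  Point R−Point P: 413a + 652b = −354.9.
Solving gives a = −1.37362, b = 0.32578.
Unit vector along 220° is (sin 220°, cos 220°) = (-0.6428, -0.7660).
Slope in that direction = a·(-0.6428) + b·(-0.7660) = 0.63339.
Apparent dip = arctan|0.63339| = 32.3° (true dip is 54.7°, so apparent ≤ true as expected).

32.3°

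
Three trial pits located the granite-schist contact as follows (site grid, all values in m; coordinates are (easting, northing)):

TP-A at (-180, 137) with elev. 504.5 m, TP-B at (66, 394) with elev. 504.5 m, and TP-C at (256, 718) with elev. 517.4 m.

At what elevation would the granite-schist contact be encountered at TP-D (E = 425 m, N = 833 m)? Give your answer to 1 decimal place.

Two edge vectors: TP-A→TP-B = (246, 257, 0), TP-A→TP-C = (436, 581, 12.9).
Normal n = (TP-A→TP-B) × (TP-A→TP-C) = (3315.3, -3173.4, 30874).
So ∂z/∂E = −n_x/n_z = −0.10738 and ∂z/∂N = −n_y/n_z = 0.10279.
Intercept c from TP-A: 504.5 − 19.33 − 14.08 = 471.09.
At (425, 833): z = −45.6 + 85.6 + 471.09 = 511.1 m.

511.1 m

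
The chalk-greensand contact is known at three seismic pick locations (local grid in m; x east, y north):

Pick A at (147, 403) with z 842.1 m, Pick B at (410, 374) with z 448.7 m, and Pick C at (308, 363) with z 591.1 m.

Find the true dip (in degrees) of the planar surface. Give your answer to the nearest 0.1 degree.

56.6°

Let the plane be z = a·x + b·y + c.
Pick B−Pick A: 263a − 29b = −393.4;  Pick C−Pick A: 161a − 40b = −251.
Solving gives a = −1.44539, b = 0.45729.
Gradient magnitude |∇z| = √(a² + b²) = √(2.08916 + 0.20911) = 1.51601.
True dip = arctan(1.51601) = 56.6°, dipping toward ESE (azimuth ≈ 108°).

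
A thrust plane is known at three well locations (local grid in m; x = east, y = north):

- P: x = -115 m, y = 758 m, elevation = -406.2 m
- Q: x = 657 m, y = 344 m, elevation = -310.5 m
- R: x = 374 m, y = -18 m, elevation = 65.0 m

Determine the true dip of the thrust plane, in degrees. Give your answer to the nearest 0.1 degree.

Two edge vectors: P→Q = (772, -414, 95.7), P→R = (489, -776, 471.2).
Normal n = (P→Q) × (P→R) = (-120813.6, -316969.1, -396626).
So ∂z/∂x = −n_x/n_z = −0.30460 and ∂z/∂y = −n_y/n_z = −0.79916.
Gradient magnitude |∇z| = √(a² + b²) = √(0.09278 + 0.63866) = 0.85525.
True dip = arctan(0.85525) = 40.5°, dipping toward NNE (azimuth ≈ 021°).

40.5°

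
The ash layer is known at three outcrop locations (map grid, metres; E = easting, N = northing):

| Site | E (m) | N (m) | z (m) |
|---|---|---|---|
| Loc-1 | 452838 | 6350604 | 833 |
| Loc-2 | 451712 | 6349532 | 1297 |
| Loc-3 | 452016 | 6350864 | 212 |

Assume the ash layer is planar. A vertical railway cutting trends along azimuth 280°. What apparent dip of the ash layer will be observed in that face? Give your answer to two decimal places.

Two edge vectors: Loc-1→Loc-2 = (-1126, -1072, 464), Loc-1→Loc-3 = (-822, 260, -621).
Normal n = (Loc-1→Loc-2) × (Loc-1→Loc-3) = (545072, -1080654, -1173944).
So ∂z/∂E = −n_x/n_z = 0.46431 and ∂z/∂N = −n_y/n_z = −0.92053.
Unit vector along 280° is (sin 280°, cos 280°) = (-0.9848, 0.1736).
Slope in that direction = a·(-0.9848) + b·(0.1736) = −0.61710.
Apparent dip = arctan|0.61710| = 31.68° (true dip is 45.9°, so apparent ≤ true as expected).

31.68°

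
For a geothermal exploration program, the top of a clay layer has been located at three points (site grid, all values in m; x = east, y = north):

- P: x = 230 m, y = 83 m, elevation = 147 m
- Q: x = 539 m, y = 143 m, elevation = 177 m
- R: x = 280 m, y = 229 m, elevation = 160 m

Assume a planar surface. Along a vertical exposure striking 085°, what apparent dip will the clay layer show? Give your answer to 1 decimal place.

Let the plane be z = a·x + b·y + c.
Q−P: 309a + 60b = 30;  R−P: 50a + 146b = 13.
Solving gives a = 0.08548, b = 0.05977.
Unit vector along 085° is (sin 85°, cos 85°) = (0.9962, 0.0872).
Slope in that direction = a·(0.9962) + b·(0.0872) = 0.09037.
Apparent dip = arctan|0.09037| = 5.2° (true dip is 6.0°, so apparent ≤ true as expected).

5.2°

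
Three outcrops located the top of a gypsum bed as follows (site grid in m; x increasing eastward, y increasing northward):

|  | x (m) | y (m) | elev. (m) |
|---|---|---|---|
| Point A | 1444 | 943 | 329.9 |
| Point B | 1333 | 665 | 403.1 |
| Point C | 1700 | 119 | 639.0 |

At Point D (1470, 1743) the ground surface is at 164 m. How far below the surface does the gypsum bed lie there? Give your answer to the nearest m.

Let the plane be z = a·x + b·y + c.
Point B−Point A: −111a − 278b = 73.2;  Point C−Point A: 256a − 824b = 309.1.
Solving gives a = 0.15749, b = −0.32619.
Then c = 329.9 − a·1444 − b·943 = 410.08.
At (1470, 1743): z_contact = 231.5 − 568.6 + 410.08 = 73.0 m.
Depth below ground = 164 − 73.0 = 91 m.

91 m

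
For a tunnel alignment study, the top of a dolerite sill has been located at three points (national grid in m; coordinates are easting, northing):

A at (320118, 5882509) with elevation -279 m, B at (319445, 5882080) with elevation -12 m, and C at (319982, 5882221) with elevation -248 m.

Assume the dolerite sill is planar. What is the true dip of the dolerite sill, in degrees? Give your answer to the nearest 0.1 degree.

25.8°

Two edge vectors: A→B = (-673, -429, 267), A→C = (-136, -288, 31).
Normal n = (A→B) × (A→C) = (63597, -15449, 135480).
So ∂z/∂easting = −n_x/n_z = −0.46942 and ∂z/∂northing = −n_y/n_z = 0.11403.
Gradient magnitude |∇z| = √(a² + b²) = √(0.22035 + 0.01300) = 0.48307.
True dip = arctan(0.48307) = 25.8°, dipping toward ESE (azimuth ≈ 104°).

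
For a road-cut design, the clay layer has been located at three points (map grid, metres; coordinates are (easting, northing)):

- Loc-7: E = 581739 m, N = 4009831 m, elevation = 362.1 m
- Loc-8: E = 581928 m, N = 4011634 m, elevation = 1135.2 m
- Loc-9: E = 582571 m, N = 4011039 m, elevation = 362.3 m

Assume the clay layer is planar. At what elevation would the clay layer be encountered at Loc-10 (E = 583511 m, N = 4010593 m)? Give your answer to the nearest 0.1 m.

Let the plane be z = a·E + b·N + c.
Loc-8−Loc-7: 189a + 1803b = 773.1;  Loc-9−Loc-7: 832a + 1208b = 0.2.
Solving gives a = −0.734043045, b = 0.505731634.
Then c = 362.1 − a·581739 − b·4009831 = −1600514.82.
At (583511, 4010593): z = −428322.2 + 2028283.7 − 1600514.82 = -553.3 m.

-553.3 m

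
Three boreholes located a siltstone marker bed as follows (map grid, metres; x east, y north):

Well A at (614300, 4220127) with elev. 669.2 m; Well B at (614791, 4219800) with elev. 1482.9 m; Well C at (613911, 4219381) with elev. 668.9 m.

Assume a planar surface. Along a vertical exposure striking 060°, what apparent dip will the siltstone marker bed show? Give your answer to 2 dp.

Let the plane be z = a·x + b·y + c.
Well B−Well A: 491a − 327b = 813.7;  Well C−Well A: −389a − 746b = −0.3.
Solving gives a = 1.23026, b = −0.64111.
Unit vector along 060° is (sin 60°, cos 60°) = (0.8660, 0.5000).
Slope in that direction = a·(0.8660) + b·(0.5000) = 0.74488.
Apparent dip = arctan|0.74488| = 36.68° (true dip is 54.2°, so apparent ≤ true as expected).

36.68°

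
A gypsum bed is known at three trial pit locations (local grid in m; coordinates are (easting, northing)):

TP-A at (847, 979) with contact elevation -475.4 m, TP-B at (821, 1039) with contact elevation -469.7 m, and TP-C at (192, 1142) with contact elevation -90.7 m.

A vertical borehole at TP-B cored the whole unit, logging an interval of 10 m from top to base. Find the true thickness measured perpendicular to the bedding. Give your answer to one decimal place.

8.4 m

Let the plane be z = a·E + b·N + c.
TP-B−TP-A: −26a + 60b = 5.7;  TP-C−TP-A: −655a + 163b = 384.7.
Solving gives a = −0.63182, b = −0.17879.
|∇z| = √(a²+b²) = 0.65663, so dip δ = arctan(0.65663) = 33.29°.
True thickness = vertical thickness × cos δ = 10 × cos 33.29° = 8.4 m.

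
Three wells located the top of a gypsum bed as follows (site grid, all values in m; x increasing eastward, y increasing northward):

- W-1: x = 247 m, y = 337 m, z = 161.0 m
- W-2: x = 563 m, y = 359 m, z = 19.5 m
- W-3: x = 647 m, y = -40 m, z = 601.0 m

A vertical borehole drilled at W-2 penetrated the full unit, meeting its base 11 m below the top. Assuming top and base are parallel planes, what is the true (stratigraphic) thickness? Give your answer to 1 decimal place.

5.9 m

Let the plane be z = a·x + b·y + c.
W-2−W-1: 316a + 22b = −141.5;  W-3−W-1: 400a − 377b = 440.
Solving gives a = −0.34132, b = −1.52925.
|∇z| = √(a²+b²) = 1.56688, so dip δ = arctan(1.56688) = 57.45°.
True thickness = vertical thickness × cos δ = 11 × cos 57.45° = 5.9 m.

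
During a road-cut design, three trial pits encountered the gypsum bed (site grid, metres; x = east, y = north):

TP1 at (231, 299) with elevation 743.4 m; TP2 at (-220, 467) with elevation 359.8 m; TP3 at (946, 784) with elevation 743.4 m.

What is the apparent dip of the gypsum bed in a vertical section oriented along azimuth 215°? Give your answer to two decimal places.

19.19°

Let the plane be z = a·x + b·y + c.
TP2−TP1: −451a + 168b = −383.6;  TP3−TP1: 715a + 485b = 0.
Solving gives a = 0.54904, b = −0.80941.
Unit vector along 215° is (sin 215°, cos 215°) = (-0.5736, -0.8192).
Slope in that direction = a·(-0.5736) + b·(-0.8192) = 0.34811.
Apparent dip = arctan|0.34811| = 19.19° (true dip is 44.4°, so apparent ≤ true as expected).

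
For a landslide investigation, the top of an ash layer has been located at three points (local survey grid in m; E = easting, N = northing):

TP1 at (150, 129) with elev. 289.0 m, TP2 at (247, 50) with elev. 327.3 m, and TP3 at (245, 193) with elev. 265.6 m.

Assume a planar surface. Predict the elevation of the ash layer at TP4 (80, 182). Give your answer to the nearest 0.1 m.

Let the plane be z = a·E + b·N + c.
TP2−TP1: 97a − 79b = 38.3;  TP3−TP1: 95a + 64b = −23.4.
Solving gives a = 0.04394, b = −0.43085.
Then c = 289 − a·150 − b·129 = 337.99.
At (80, 182): z = 3.5 − 78.4 + 337.99 = 263.1 m.

263.1 m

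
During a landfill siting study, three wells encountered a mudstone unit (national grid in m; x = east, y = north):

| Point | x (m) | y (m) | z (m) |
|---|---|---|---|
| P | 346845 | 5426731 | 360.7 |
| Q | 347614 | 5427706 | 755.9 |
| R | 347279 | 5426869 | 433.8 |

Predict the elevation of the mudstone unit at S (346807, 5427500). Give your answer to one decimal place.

638.4 m

Two edge vectors: P→Q = (769, 975, 395.2), P→R = (434, 138, 73.1).
Normal n = (P→Q) × (P→R) = (16734.9, 115302.9, -317028).
So ∂z/∂x = −n_x/n_z = 0.052786820 and ∂z/∂y = −n_y/n_z = 0.363699421.
Intercept c from P: 360.7 − 18308.84 − 1973698.92 = −1991647.07.
At (346807, 5427500): z = 18306.8 + 1973978.6 − 1991647.07 = 638.4 m.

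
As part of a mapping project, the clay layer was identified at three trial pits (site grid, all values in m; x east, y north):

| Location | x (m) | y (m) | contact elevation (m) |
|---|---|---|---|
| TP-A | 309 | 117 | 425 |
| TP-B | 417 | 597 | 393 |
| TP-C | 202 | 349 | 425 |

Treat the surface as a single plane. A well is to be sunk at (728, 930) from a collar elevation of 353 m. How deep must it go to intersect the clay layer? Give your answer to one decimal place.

Two edge vectors: TP-A→TP-B = (108, 480, -32), TP-A→TP-C = (-107, 232, 0).
Normal n = (TP-A→TP-B) × (TP-A→TP-C) = (7424, 3424, 76416).
So ∂z/∂x = −n_x/n_z = −0.09715 and ∂z/∂y = −n_y/n_z = −0.04481.
Intercept c from TP-A: 425 + 30.02 + 5.24 = 460.26.
At (728, 930): z_contact = −70.73 − 41.67 + 460.26 = 347.86 m.
Depth below ground = 353 − 347.86 = 5.1 m.

5.1 m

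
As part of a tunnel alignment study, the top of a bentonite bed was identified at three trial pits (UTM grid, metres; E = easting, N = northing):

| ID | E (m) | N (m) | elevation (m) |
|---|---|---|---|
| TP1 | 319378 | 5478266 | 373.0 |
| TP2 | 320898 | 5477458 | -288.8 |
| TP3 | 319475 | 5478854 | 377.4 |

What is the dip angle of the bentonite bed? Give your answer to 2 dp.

21.96°

Two edge vectors: TP1→TP2 = (1520, -808, -661.8), TP1→TP3 = (97, 588, 4.4).
Normal n = (TP1→TP2) × (TP1→TP3) = (385583.2, -70882.6, 972136).
So ∂z/∂E = −n_x/n_z = −0.39664 and ∂z/∂N = −n_y/n_z = 0.07291.
Gradient magnitude |∇z| = √(a² + b²) = √(0.15732 + 0.00532) = 0.40328.
True dip = arctan(0.40328) = 21.96°, dipping toward E (azimuth ≈ 100°).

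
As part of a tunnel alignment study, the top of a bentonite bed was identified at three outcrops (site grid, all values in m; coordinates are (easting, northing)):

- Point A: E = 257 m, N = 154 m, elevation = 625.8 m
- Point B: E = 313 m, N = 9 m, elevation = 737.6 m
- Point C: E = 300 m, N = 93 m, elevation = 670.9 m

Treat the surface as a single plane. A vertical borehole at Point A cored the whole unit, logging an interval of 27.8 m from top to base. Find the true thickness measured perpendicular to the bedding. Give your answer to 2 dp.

Let the plane be z = a·E + b·N + c.
Point B−Point A: 56a − 145b = 111.8;  Point C−Point A: 43a − 61b = 45.1.
Solving gives a = −0.09943, b = −0.80944.
|∇z| = √(a²+b²) = 0.81552, so dip δ = arctan(0.81552) = 39.20°.
True thickness = vertical thickness × cos δ = 27.8 × cos 39.20° = 21.54 m.

21.54 m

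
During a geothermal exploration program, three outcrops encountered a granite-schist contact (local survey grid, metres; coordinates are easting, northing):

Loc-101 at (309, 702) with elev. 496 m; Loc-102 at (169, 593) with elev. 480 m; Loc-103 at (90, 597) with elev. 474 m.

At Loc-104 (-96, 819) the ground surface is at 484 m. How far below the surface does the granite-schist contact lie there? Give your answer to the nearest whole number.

14 m

Let the plane be z = a·easting + b·northing + c.
Loc-102−Loc-101: −140a − 109b = −16;  Loc-103−Loc-101: −219a − 105b = −22.
Solving gives a = 0.07829, b = 0.04623.
Then c = 496 − a·309 − b·702 = 439.35.
At (-96, 819): z_contact = −7.5 + 37.9 + 439.35 = 469.7 m.
Depth below ground = 484 − 469.7 = 14 m.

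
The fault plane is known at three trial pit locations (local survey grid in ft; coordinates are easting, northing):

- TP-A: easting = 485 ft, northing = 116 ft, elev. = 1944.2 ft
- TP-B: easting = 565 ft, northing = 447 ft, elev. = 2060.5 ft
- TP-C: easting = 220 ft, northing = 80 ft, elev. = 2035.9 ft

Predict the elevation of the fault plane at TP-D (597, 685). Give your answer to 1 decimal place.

Let the plane be z = a·easting + b·northing + c.
TP-B−TP-A: 80a + 331b = 116.3;  TP-C−TP-A: −265a − 36b = 91.7.
Solving gives a = −0.40714, b = 0.44976.
Then c = 1944.2 − a·485 − b·116 = 2089.49.
At (597, 685): z = −243.1 + 308.1 + 2089.49 = 2154.5 ft.

2154.5 ft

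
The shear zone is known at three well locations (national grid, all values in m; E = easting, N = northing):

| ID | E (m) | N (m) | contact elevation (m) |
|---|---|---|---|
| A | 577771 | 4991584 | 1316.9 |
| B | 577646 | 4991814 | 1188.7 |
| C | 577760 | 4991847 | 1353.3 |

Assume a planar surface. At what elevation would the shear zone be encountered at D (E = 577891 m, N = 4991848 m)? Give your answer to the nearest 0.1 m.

1535.2 m

Two edge vectors: A→B = (-125, 230, -128.2), A→C = (-11, 263, 36.4).
Normal n = (A→B) × (A→C) = (42088.6, 5960.2, -30345).
So ∂z/∂E = −n_x/n_z = 1.387002801 and ∂z/∂N = −n_y/n_z = 0.196414566.
Intercept c from A: 1316.9 − 801370.00 − 980419.80 = −1780472.90.
At (577891, 4991848): z = 801536.4 + 980471.7 − 1780472.90 = 1535.2 m.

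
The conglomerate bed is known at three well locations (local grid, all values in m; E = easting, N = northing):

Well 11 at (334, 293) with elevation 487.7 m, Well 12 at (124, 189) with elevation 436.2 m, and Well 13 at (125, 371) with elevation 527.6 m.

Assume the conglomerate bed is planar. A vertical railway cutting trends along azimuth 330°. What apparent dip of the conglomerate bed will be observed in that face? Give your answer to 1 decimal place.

23.6°

Let the plane be z = a·E + b·N + c.
Well 12−Well 11: −210a − 104b = −51.5;  Well 13−Well 11: −209a + 78b = 39.9.
Solving gives a = −0.00348, b = 0.50222.
Unit vector along 330° is (sin 330°, cos 330°) = (-0.5000, 0.8660).
Slope in that direction = a·(-0.5000) + b·(0.8660) = 0.43667.
Apparent dip = arctan|0.43667| = 23.6° (true dip is 26.7°, so apparent ≤ true as expected).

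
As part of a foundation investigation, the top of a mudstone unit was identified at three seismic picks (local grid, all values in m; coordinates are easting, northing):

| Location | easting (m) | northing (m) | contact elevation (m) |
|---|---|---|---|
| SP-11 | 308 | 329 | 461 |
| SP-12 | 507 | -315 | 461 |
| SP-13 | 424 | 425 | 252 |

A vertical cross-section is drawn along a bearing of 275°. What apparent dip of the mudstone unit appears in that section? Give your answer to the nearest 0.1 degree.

54.3°

Let the plane be z = a·easting + b·northing + c.
SP-12−SP-11: 199a − 644b = 0;  SP-13−SP-11: 116a + 96b = −209.
Solving gives a = −1.43480, b = −0.44336.
Unit vector along 275° is (sin 275°, cos 275°) = (-0.9962, 0.0872).
Slope in that direction = a·(-0.9962) + b·(0.0872) = 1.39070.
Apparent dip = arctan|1.39070| = 54.3° (true dip is 56.3°, so apparent ≤ true as expected).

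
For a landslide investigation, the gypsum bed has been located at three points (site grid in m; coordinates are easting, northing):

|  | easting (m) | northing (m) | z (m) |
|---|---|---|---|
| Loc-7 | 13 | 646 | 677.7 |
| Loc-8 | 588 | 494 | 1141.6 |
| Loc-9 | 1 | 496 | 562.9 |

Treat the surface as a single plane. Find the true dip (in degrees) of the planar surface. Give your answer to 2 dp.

Let the plane be z = a·easting + b·northing + c.
Loc-8−Loc-7: 575a − 152b = 463.9;  Loc-9−Loc-7: −12a − 150b = −114.8.
Solving gives a = 0.98820, b = 0.68628.
Gradient magnitude |∇z| = √(a² + b²) = √(0.97654 + 0.47098) = 1.20313.
True dip = arctan(1.20313) = 50.27°, dipping toward SW (azimuth ≈ 235°).

50.27°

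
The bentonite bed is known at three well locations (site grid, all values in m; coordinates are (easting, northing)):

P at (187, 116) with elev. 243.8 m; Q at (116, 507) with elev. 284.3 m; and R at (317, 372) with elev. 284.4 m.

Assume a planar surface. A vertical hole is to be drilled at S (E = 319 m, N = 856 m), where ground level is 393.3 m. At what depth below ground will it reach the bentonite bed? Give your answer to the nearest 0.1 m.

51.6 m

Two edge vectors: P→Q = (-71, 391, 40.5), P→R = (130, 256, 40.6).
Normal n = (P→Q) × (P→R) = (5506.6, 8147.6, -69006).
So ∂z/∂E = −n_x/n_z = 0.07980 and ∂z/∂N = −n_y/n_z = 0.11807.
Intercept c from P: 243.8 − 14.92 − 13.70 = 215.18.
At (319, 856): z_contact = 25.46 + 101.07 + 215.18 = 341.71 m.
Depth below ground = 393.3 − 341.71 = 51.6 m.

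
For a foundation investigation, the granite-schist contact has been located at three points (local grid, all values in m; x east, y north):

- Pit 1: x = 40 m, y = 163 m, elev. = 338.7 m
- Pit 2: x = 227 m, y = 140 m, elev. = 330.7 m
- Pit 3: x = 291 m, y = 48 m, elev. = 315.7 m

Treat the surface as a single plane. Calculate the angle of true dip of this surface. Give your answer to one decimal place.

8.4°

Two edge vectors: Pit 1→Pit 2 = (187, -23, -8), Pit 1→Pit 3 = (251, -115, -23).
Normal n = (Pit 1→Pit 2) × (Pit 1→Pit 3) = (-391, 2293, -15732).
So ∂z/∂x = −n_x/n_z = −0.02485 and ∂z/∂y = −n_y/n_z = 0.14575.
Gradient magnitude |∇z| = √(a² + b²) = √(0.00062 + 0.02124) = 0.14786.
True dip = arctan(0.14786) = 8.4°, dipping toward S (azimuth ≈ 170°).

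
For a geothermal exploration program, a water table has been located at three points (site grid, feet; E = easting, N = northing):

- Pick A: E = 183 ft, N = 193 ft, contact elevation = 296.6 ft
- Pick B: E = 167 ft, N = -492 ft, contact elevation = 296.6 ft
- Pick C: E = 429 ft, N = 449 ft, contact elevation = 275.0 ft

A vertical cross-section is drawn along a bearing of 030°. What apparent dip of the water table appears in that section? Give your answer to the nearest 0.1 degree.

Two edge vectors: Pick A→Pick B = (-16, -685, 0), Pick A→Pick C = (246, 256, -21.6).
Normal n = (Pick A→Pick B) × (Pick A→Pick C) = (14796, -345.6, 164414).
So ∂z/∂E = −n_x/n_z = −0.08999 and ∂z/∂N = −n_y/n_z = 0.00210.
Unit vector along 030° is (sin 30°, cos 30°) = (0.5000, 0.8660).
Slope in that direction = a·(0.5000) + b·(0.8660) = −0.04318.
Apparent dip = arctan|0.04318| = 2.5° (true dip is 5.1°, so apparent ≤ true as expected).

2.5°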